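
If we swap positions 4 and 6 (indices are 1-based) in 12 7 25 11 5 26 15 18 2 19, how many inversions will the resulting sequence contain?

22

Positions 4 and 6 hold 11 and 26; after swapping, the array is [12, 7, 25, 26, 5, 11, 15, 18, 2, 19].
For each element, count later entries that are smaller:
12 → 7, 5, 11, 2 → 4
7 → 5, 2 → 2
25 → 5, 11, 15, 18, 2, 19 → 6
26 → 5, 11, 15, 18, 2, 19 → 6
5 → 2 → 1
11 → 2 → 1
15 → 2 → 1
18 → 2 → 1
2 → none → 0
19 → none → 0
Sum: 4 + 2 + 6 + 6 + 1 + 1 + 1 + 1 + 0 + 0 = 22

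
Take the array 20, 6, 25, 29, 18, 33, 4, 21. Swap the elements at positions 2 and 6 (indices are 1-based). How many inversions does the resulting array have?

There are 20 inversions.

Positions 2 and 6 hold 6 and 33; after swapping, the array is [20, 33, 25, 29, 18, 6, 4, 21].
Sweep left to right; for each value list the smaller values that follow it:
20: 3
33: 6
25: 4
29: 4
18: 2
6: 1
4: 0
21: 0
Sum: 3 + 6 + 4 + 4 + 2 + 1 + 0 + 0 = 20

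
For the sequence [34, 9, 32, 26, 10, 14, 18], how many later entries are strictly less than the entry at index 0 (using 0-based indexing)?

6

The element at index 0 is 34.
Elements after it: 9, 32, 26, 10, 14, 18
Those smaller than 34: 9, 32, 26, 10, 14, 18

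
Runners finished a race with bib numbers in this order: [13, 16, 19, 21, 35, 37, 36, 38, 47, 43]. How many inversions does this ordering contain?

2

Element-by-element contributions:
13 → none → 0
16 → none → 0
19 → none → 0
21 → none → 0
35 → none → 0
37 → 36 → 1
36 → none → 0
38 → none → 0
47 → 43 → 1
43 → none → 0
Sum: 0 + 0 + 0 + 0 + 0 + 1 + 0 + 0 + 1 + 0 = 2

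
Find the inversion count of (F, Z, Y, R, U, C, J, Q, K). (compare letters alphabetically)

There are 23 out-of-order pairs.

Count, for each position, how many later elements it exceeds:
F: 1
Z: 7
Y: 6
R: 4
U: 4
C: 0
J: 0
Q: 1
K: 0
Sum: 1 + 7 + 6 + 4 + 4 + 0 + 0 + 1 + 0 = 23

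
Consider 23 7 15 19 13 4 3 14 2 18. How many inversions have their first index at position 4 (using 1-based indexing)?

6

The element at index 4 is 19.
Elements after it: 13, 4, 3, 14, 2, 18
Those smaller than 19: 13, 4, 3, 14, 2, 18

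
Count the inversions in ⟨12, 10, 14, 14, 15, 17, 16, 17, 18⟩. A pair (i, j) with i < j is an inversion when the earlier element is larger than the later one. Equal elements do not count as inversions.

Count, for each position, how many later elements it exceeds:
12 → 10 → 1
10 → none → 0
14 → none → 0
14 → none → 0
15 → none → 0
17 → 16 → 1
16 → none → 0
17 → none → 0
18 → none → 0
Sum: 1 + 0 + 0 + 0 + 0 + 1 + 0 + 0 + 0 = 2

2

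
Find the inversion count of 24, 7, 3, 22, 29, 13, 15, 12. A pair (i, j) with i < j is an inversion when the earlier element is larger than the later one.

For each element, count later entries that are smaller:
24: 6
7: 1
3: 0
22: 3
29: 3
13: 1
15: 1
12: 0
Sum: 6 + 1 + 0 + 3 + 3 + 1 + 1 + 0 = 15

15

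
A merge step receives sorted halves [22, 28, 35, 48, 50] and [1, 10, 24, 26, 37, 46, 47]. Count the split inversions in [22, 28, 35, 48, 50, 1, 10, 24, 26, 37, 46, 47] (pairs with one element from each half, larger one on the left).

24

Count, for every r in R, how many entries of L exceed r:
r = 1: 22, 28, 35, 48, 50 → 5
r = 10: 22, 28, 35, 48, 50 → 5
r = 24: 28, 35, 48, 50 → 4
r = 26: 28, 35, 48, 50 → 4
r = 37: 48, 50 → 2
r = 46: 48, 50 → 2
r = 47: 48, 50 → 2
Cross-inversions: 5 + 5 + 4 + 4 + 2 + 2 + 2 = 24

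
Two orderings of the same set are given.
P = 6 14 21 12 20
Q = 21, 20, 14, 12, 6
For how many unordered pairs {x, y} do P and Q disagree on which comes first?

Disagreeing pairs: 7

Assign each item its position (1..5) in the first ordering, then rewrite the second ordering as that position sequence:
positions: 6→1, 14→2, 21→3, 12→4, 20→5
second ordering as positions: [3, 5, 2, 4, 1]
Discordant pairs = inversions in this position sequence.
3: 2, 1 → 2
5: 2, 4, 1 → 3
2: 1 → 1
4: 1 → 1
1: 0
Total: 2 + 3 + 1 + 1 + 0 = 7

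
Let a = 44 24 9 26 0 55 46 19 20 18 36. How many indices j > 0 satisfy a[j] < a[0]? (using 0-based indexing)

8 such elements

The element at index 0 is 44.
Elements after it: 24, 9, 26, 0, 55, 46, 19, 20, 18, 36
Those smaller than 44: 24, 9, 26, 0, 19, 20, 18, 36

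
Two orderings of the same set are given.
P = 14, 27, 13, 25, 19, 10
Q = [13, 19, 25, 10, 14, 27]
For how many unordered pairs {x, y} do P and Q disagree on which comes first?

9

Assign each item its position (1..6) in the first ordering, then rewrite the second ordering as that position sequence:
positions: 14→1, 27→2, 13→3, 25→4, 19→5, 10→6
second ordering as positions: [3, 5, 4, 6, 1, 2]
Discordant pairs = inversions in this position sequence.
3: 1, 2 → 2
5: 4, 1, 2 → 3
4: 1, 2 → 2
6: 1, 2 → 2
1: 0
2: 0
Total: 2 + 3 + 2 + 2 + 0 + 0 = 9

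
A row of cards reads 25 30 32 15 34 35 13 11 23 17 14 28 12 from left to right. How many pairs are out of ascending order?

Count, for each position, how many later elements it exceeds:
25 → 15, 13, 11, 23, 17, 14, 12 → 7
30 → 15, 13, 11, 23, 17, 14, 28, 12 → 8
32 → 15, 13, 11, 23, 17, 14, 28, 12 → 8
15 → 13, 11, 14, 12 → 4
34 → 13, 11, 23, 17, 14, 28, 12 → 7
35 → 13, 11, 23, 17, 14, 28, 12 → 7
13 → 11, 12 → 2
11 → none → 0
23 → 17, 14, 12 → 3
17 → 14, 12 → 2
14 → 12 → 1
28 → 12 → 1
12 → none → 0
Sum: 7 + 8 + 8 + 4 + 7 + 7 + 2 + 0 + 3 + 2 + 1 + 1 + 0 = 50

50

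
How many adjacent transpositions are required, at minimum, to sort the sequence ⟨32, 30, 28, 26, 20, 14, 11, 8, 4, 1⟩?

45

The minimum number of adjacent swaps to sort an array equals its inversion count, since every such swap removes exactly one inversion.
Count inversions — for each element, later elements that are smaller:
32: 30, 28, 26, 20, 14, 11, 8, 4, 1 → 9
30: 28, 26, 20, 14, 11, 8, 4, 1 → 8
28: 26, 20, 14, 11, 8, 4, 1 → 7
26: 20, 14, 11, 8, 4, 1 → 6
20: 14, 11, 8, 4, 1 → 5
14: 11, 8, 4, 1 → 4
11: 8, 4, 1 → 3
8: 4, 1 → 2
4: 1 → 1
1: none → 0
Total inversions: 9 + 8 + 7 + 6 + 5 + 4 + 3 + 2 + 1 + 0 = 45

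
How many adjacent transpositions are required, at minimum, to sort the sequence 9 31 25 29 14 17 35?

8 adjacent swaps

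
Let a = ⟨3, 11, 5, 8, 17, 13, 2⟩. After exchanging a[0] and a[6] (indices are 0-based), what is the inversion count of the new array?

8

Positions 0 and 6 hold 3 and 2; after swapping, the array is [2, 11, 5, 8, 17, 13, 3].
Sweep left to right; for each value list the smaller values that follow it:
2 → none → 0
11 → 5, 8, 3 → 3
5 → 3 → 1
8 → 3 → 1
17 → 13, 3 → 2
13 → 3 → 1
3 → none → 0
Sum: 0 + 3 + 1 + 1 + 2 + 1 + 0 = 8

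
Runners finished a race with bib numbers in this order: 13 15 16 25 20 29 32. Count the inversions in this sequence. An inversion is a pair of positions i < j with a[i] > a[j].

1

Listing every pair i<j with a[i]>a[j] (using 0-based positions):
(3,4): 25 > 20
That's 1 pair.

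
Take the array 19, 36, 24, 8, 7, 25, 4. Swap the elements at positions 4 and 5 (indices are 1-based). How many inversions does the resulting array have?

14 inversions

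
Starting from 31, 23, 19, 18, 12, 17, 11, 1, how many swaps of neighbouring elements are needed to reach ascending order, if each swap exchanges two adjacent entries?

Swaps: 27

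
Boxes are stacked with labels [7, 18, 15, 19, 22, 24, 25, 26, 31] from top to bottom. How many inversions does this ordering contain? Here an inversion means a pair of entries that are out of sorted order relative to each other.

There is 1 inversion.

Sweep left to right; for each value list the smaller values that follow it:
7: 0
18: 1
15: 0
19: 0
22: 0
24: 0
25: 0
26: 0
31: 0
Sum: 0 + 1 + 0 + 0 + 0 + 0 + 0 + 0 + 0 = 1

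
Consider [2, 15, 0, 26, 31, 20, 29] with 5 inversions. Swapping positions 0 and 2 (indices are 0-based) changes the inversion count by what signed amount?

-1

Positions 0 and 2 hold 2 and 0; after swapping, the array is [0, 15, 2, 26, 31, 20, 29].
Element-by-element contributions:
0: 0
15: 1
2: 0
26: 1
31: 2
20: 0
29: 0
Sum: 0 + 1 + 0 + 1 + 2 + 0 + 0 = 4
Change: 4 − 5 = -1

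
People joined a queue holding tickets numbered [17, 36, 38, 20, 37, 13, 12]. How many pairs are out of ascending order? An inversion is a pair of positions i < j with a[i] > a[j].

14

Count, for each position, how many later elements it exceeds:
17: 2
36: 3
38: 4
20: 2
37: 2
13: 1
12: 0
Sum: 2 + 3 + 4 + 2 + 2 + 1 + 0 = 14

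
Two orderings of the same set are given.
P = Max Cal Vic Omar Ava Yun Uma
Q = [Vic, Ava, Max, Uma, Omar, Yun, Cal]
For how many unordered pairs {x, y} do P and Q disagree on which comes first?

10

Assign each item its position (1..7) in the first ordering, then rewrite the second ordering as that position sequence:
positions: Max→1, Cal→2, Vic→3, Omar→4, Ava→5, Yun→6, Uma→7
second ordering as positions: [3, 5, 1, 7, 4, 6, 2]
Discordant pairs = inversions in this position sequence.
3: 1, 2 → 2
5: 1, 4, 2 → 3
1: 0
7: 4, 6, 2 → 3
4: 2 → 1
6: 2 → 1
2: 0
Total: 2 + 3 + 0 + 3 + 1 + 1 + 0 = 10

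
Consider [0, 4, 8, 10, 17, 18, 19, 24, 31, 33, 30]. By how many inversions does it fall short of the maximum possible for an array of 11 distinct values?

53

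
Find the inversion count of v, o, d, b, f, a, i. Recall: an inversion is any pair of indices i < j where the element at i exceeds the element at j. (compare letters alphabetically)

15 inversions

Sweep left to right; for each value list the smaller values that follow it:
v → o, d, b, f, a, i → 6
o → d, b, f, a, i → 5
d → b, a → 2
b → a → 1
f → a → 1
a → none → 0
i → none → 0
Sum: 6 + 5 + 2 + 1 + 1 + 0 + 0 = 15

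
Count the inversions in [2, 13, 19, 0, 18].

4

Listing every pair i<j with a[i]>a[j] (using 0-based positions):
(0,3): 2 > 0
(1,3): 13 > 0
(2,3): 19 > 0
(2,4): 19 > 18
That's 4 pairs.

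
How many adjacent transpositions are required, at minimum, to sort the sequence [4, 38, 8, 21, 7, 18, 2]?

Minimum adjacent swaps = number of inversions (each swap of adjacent out-of-order elements removes one inversion and no swap can remove more).
Count inversions — for each element, later elements that are smaller:
4: 2 → 1
38: 8, 21, 7, 18, 2 → 5
8: 7, 2 → 2
21: 7, 18, 2 → 3
7: 2 → 1
18: 2 → 1
2: none → 0
Total inversions: 1 + 5 + 2 + 3 + 1 + 1 + 0 = 13

13 swaps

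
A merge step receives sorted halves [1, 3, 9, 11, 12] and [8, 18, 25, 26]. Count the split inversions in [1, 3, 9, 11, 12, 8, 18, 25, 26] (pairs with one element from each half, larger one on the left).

Count, for every r in R, how many entries of L exceed r:
r = 8: 9, 11, 12 → 3
r = 18: none → 0
r = 25: none → 0
r = 26: none → 0
Cross-inversions: 3 + 0 + 0 + 0 = 3

3 cross-inversions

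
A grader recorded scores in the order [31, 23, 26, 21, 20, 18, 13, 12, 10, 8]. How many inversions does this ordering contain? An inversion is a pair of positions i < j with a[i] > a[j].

For each element, count later entries that are smaller:
31: 9
23: 7
26: 7
21: 6
20: 5
18: 4
13: 3
12: 2
10: 1
8: 0
Sum: 9 + 7 + 7 + 6 + 5 + 4 + 3 + 2 + 1 + 0 = 44

44 inversions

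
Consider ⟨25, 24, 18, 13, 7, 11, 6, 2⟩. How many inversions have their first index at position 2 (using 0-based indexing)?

The element at index 2 is 18.
Elements after it: 13, 7, 11, 6, 2
Those smaller than 18: 13, 7, 11, 6, 2

5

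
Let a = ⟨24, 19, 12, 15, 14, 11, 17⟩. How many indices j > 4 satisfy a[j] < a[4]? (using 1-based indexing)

The element at index 4 is 15.
Elements after it: 14, 11, 17
Those smaller than 15: 14, 11

2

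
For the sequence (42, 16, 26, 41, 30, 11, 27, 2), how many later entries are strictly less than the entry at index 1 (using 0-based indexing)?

The element at index 1 is 16.
Elements after it: 26, 41, 30, 11, 27, 2
Those smaller than 16: 11, 2

2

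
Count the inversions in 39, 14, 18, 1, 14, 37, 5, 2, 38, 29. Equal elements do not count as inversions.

Count, for each position, how many later elements it exceeds:
39 → 14, 18, 1, 14, 37, 5, 2, 38, 29 → 9
14 → 1, 5, 2 → 3
18 → 1, 14, 5, 2 → 4
1 → none → 0
14 → 5, 2 → 2
37 → 5, 2, 29 → 3
5 → 2 → 1
2 → none → 0
38 → 29 → 1
29 → none → 0
Sum: 9 + 3 + 4 + 0 + 2 + 3 + 1 + 0 + 1 + 0 = 23

23 out-of-order pairs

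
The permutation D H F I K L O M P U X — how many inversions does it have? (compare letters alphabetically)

For each element, count later entries that are smaller:
D: 0
H: 1
F: 0
I: 0
K: 0
L: 0
O: 1
M: 0
P: 0
U: 0
X: 0
Sum: 0 + 1 + 0 + 0 + 0 + 0 + 1 + 0 + 0 + 0 + 0 = 2

2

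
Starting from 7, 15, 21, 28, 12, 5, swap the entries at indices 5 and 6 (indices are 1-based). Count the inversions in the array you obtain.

Positions 5 and 6 hold 12 and 5; after swapping, the array is [7, 15, 21, 28, 5, 12].
For each element, count later entries that are smaller:
7: 1
15: 2
21: 2
28: 2
5: 0
12: 0
Sum: 1 + 2 + 2 + 2 + 0 + 0 = 7

7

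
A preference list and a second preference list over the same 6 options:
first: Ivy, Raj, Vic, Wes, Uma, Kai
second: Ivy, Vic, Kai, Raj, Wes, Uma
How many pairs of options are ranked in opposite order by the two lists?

Assign each item its position (1..6) in the first ordering, then rewrite the second ordering as that position sequence:
positions: Ivy→1, Raj→2, Vic→3, Wes→4, Uma→5, Kai→6
second ordering as positions: [1, 3, 6, 2, 4, 5]
Discordant pairs = inversions in this position sequence.
1: 0
3: 2 → 1
6: 2, 4, 5 → 3
2: 0
4: 0
5: 0
Total: 0 + 1 + 3 + 0 + 0 + 0 = 4

4 pairs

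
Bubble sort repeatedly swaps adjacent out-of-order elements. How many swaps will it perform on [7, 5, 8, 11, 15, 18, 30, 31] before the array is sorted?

Minimum adjacent swaps = number of inversions (each swap of adjacent out-of-order elements removes one inversion and no swap can remove more).
Count inversions — for each element, later elements that are smaller:
7: 5 → 1
5: none → 0
8: none → 0
11: none → 0
15: none → 0
18: none → 0
30: none → 0
31: none → 0
Total inversions: 1 + 0 + 0 + 0 + 0 + 0 + 0 + 0 = 1

1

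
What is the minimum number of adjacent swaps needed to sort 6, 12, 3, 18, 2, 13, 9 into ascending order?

There are 10 swaps.

Minimum adjacent swaps = number of inversions (each swap of adjacent out-of-order elements removes one inversion and no swap can remove more).
Count inversions — for each element, later elements that are smaller:
6: 3, 2 → 2
12: 3, 2, 9 → 3
3: 2 → 1
18: 2, 13, 9 → 3
2: none → 0
13: 9 → 1
9: none → 0
Total inversions: 2 + 3 + 1 + 3 + 0 + 1 + 0 = 10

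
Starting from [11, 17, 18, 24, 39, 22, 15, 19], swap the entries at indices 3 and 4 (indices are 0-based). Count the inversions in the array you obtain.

11

Positions 3 and 4 hold 24 and 39; after swapping, the array is [11, 17, 18, 39, 24, 22, 15, 19].
Sweep left to right; for each value list the smaller values that follow it:
11: 0
17: 1
18: 1
39: 4
24: 3
22: 2
15: 0
19: 0
Sum: 0 + 1 + 1 + 4 + 3 + 2 + 0 + 0 = 11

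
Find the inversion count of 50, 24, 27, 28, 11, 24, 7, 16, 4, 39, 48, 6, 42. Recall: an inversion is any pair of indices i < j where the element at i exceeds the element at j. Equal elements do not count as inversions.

Out-of-order pairs: 43

Sweep left to right; for each value list the smaller values that follow it:
50: 12
24: 5
27: 6
28: 6
11: 3
24: 4
7: 2
16: 2
4: 0
39: 1
48: 2
6: 0
42: 0
Sum: 12 + 5 + 6 + 6 + 3 + 4 + 2 + 2 + 0 + 1 + 2 + 0 + 0 = 43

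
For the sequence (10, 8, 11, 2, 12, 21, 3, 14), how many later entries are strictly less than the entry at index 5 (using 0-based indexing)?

The element at index 5 is 21.
Elements after it: 3, 14
Those smaller than 21: 3, 14

2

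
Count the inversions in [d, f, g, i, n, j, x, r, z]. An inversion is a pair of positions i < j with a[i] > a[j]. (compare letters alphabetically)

For each element, count later entries that are smaller:
d → none → 0
f → none → 0
g → none → 0
i → none → 0
n → j → 1
j → none → 0
x → r → 1
r → none → 0
z → none → 0
Sum: 0 + 0 + 0 + 0 + 1 + 0 + 1 + 0 + 0 = 2

Out-of-order pairs: 2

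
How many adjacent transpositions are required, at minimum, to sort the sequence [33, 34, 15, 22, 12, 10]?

13

Each adjacent swap fixes exactly one inversion, so the minimum swap count equals the number of inversions.
Count inversions — for each element, later elements that are smaller:
33: 15, 22, 12, 10 → 4
34: 15, 22, 12, 10 → 4
15: 12, 10 → 2
22: 12, 10 → 2
12: 10 → 1
10: none → 0
Total inversions: 4 + 4 + 2 + 2 + 1 + 0 = 13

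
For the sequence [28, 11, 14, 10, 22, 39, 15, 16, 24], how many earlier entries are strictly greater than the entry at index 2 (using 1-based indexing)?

1 such element

The element at index 2 is 11.
Elements before it: 28
Those larger than 11: 28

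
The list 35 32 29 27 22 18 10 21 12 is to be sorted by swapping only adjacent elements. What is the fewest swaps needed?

Each adjacent swap fixes exactly one inversion, so the minimum swap count equals the number of inversions.
Count inversions — for each element, later elements that are smaller:
35: 32, 29, 27, 22, 18, 10, 21, 12 → 8
32: 29, 27, 22, 18, 10, 21, 12 → 7
29: 27, 22, 18, 10, 21, 12 → 6
27: 22, 18, 10, 21, 12 → 5
22: 18, 10, 21, 12 → 4
18: 10, 12 → 2
10: none → 0
21: 12 → 1
12: none → 0
Total inversions: 8 + 7 + 6 + 5 + 4 + 2 + 0 + 1 + 0 = 33

Adjacent swaps: 33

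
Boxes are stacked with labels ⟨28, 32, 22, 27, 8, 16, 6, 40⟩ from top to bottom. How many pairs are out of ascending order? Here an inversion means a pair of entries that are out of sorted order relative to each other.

Element-by-element contributions:
28 → 22, 27, 8, 16, 6 → 5
32 → 22, 27, 8, 16, 6 → 5
22 → 8, 16, 6 → 3
27 → 8, 16, 6 → 3
8 → 6 → 1
16 → 6 → 1
6 → none → 0
40 → none → 0
Sum: 5 + 5 + 3 + 3 + 1 + 1 + 0 + 0 = 18

18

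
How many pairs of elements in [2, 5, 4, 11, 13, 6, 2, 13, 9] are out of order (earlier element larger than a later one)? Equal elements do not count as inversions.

Element-by-element contributions:
2: 0
5: 2
4: 1
11: 3
13: 3
6: 1
2: 0
13: 1
9: 0
Sum: 0 + 2 + 1 + 3 + 3 + 1 + 0 + 1 + 0 = 11

11 out-of-order pairs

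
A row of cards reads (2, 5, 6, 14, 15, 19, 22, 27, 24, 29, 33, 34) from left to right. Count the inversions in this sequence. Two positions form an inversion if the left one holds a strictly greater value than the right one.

1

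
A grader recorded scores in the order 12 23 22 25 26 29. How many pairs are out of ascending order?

1 out-of-order pair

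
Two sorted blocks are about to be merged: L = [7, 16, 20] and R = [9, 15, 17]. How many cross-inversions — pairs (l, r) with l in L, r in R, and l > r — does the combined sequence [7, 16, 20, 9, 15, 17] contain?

Take each right-half value and tally the left-half values above it:
r = 9: 16, 20 → 2
r = 15: 16, 20 → 2
r = 17: 20 → 1
Cross-inversions: 2 + 2 + 1 = 5

5 split inversions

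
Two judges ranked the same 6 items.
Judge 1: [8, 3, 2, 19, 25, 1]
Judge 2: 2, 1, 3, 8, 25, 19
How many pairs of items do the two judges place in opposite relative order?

8

Assign each item its position (1..6) in the first ordering, then rewrite the second ordering as that position sequence:
positions: 8→1, 3→2, 2→3, 19→4, 25→5, 1→6
second ordering as positions: [3, 6, 2, 1, 5, 4]
Discordant pairs = inversions in this position sequence.
3: 2, 1 → 2
6: 2, 1, 5, 4 → 4
2: 1 → 1
1: 0
5: 4 → 1
4: 0
Total: 2 + 4 + 1 + 0 + 1 + 0 = 8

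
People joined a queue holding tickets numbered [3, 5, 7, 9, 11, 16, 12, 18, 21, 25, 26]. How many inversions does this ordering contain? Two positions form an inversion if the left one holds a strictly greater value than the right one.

1 out-of-order pair

Element-by-element contributions:
3 → none → 0
5 → none → 0
7 → none → 0
9 → none → 0
11 → none → 0
16 → 12 → 1
12 → none → 0
18 → none → 0
21 → none → 0
25 → none → 0
26 → none → 0
Sum: 0 + 0 + 0 + 0 + 0 + 1 + 0 + 0 + 0 + 0 + 0 = 1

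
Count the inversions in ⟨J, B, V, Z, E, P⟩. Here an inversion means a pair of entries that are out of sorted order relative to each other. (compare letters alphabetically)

6

Count, for each position, how many later elements it exceeds:
J: 2
B: 0
V: 2
Z: 2
E: 0
P: 0
Sum: 2 + 0 + 2 + 2 + 0 + 0 = 6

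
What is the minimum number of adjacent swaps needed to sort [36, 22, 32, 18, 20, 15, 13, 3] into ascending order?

Each adjacent swap fixes exactly one inversion, so the minimum swap count equals the number of inversions.
Count inversions — for each element, later elements that are smaller:
36: 22, 32, 18, 20, 15, 13, 3 → 7
22: 18, 20, 15, 13, 3 → 5
32: 18, 20, 15, 13, 3 → 5
18: 15, 13, 3 → 3
20: 15, 13, 3 → 3
15: 13, 3 → 2
13: 3 → 1
3: none → 0
Total inversions: 7 + 5 + 5 + 3 + 3 + 2 + 1 + 0 = 26

Swaps: 26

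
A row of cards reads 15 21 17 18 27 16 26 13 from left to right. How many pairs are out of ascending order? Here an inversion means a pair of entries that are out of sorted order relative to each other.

Count, for each position, how many later elements it exceeds:
15 → 13 → 1
21 → 17, 18, 16, 13 → 4
17 → 16, 13 → 2
18 → 16, 13 → 2
27 → 16, 26, 13 → 3
16 → 13 → 1
26 → 13 → 1
13 → none → 0
Sum: 1 + 4 + 2 + 2 + 3 + 1 + 1 + 0 = 14

14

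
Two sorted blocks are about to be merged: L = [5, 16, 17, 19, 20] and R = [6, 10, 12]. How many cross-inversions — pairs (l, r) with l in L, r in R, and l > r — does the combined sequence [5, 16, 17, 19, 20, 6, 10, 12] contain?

Take each right-half value and tally the left-half values above it:
r = 6: 16, 17, 19, 20 → 4
r = 10: 16, 17, 19, 20 → 4
r = 12: 16, 17, 19, 20 → 4
Cross-inversions: 4 + 4 + 4 = 12

12 split inversions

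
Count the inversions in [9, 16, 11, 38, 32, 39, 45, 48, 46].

Count, for each position, how many later elements it exceeds:
9: 0
16: 1
11: 0
38: 1
32: 0
39: 0
45: 0
48: 1
46: 0
Sum: 0 + 1 + 0 + 1 + 0 + 0 + 0 + 1 + 0 = 3

3 out-of-order pairs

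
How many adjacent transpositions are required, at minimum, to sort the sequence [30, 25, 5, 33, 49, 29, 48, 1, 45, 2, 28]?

Minimum adjacent swaps = number of inversions (each swap of adjacent out-of-order elements removes one inversion and no swap can remove more).
Count inversions — for each element, later elements that are smaller:
30: 25, 5, 29, 1, 2, 28 → 6
25: 5, 1, 2 → 3
5: 1, 2 → 2
33: 29, 1, 2, 28 → 4
49: 29, 48, 1, 45, 2, 28 → 6
29: 1, 2, 28 → 3
48: 1, 45, 2, 28 → 4
1: none → 0
45: 2, 28 → 2
2: none → 0
28: none → 0
Total inversions: 6 + 3 + 2 + 4 + 6 + 3 + 4 + 0 + 2 + 0 + 0 = 30

30 adjacent swaps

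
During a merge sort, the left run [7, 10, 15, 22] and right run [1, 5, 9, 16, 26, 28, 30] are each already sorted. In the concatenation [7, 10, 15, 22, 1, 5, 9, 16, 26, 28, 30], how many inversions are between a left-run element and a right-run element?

Split inversions: 12

Count, for every r in R, how many entries of L exceed r:
r = 1: 7, 10, 15, 22 → 4
r = 5: 7, 10, 15, 22 → 4
r = 9: 10, 15, 22 → 3
r = 16: 22 → 1
r = 26: none → 0
r = 28: none → 0
r = 30: none → 0
Cross-inversions: 4 + 4 + 3 + 1 + 0 + 0 + 0 = 12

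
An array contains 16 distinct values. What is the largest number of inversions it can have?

120

A reversed (strictly descending) arrangement makes every pair an inversion, giving C(16, 2) inversions.
C(16, 2) = 16·15/2 = 120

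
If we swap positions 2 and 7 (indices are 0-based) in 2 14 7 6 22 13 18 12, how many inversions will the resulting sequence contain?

Positions 2 and 7 hold 7 and 12; after swapping, the array is [2, 14, 12, 6, 22, 13, 18, 7].
Sweep left to right; for each value list the smaller values that follow it:
2: 0
14: 4
12: 2
6: 0
22: 3
13: 1
18: 1
7: 0
Sum: 0 + 4 + 2 + 0 + 3 + 1 + 1 + 0 = 11

11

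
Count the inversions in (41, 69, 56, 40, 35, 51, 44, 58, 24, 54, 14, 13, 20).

For each element, count later entries that are smaller:
41 → 40, 35, 24, 14, 13, 20 → 6
69 → 56, 40, 35, 51, 44, 58, 24, 54, 14, 13, 20 → 11
56 → 40, 35, 51, 44, 24, 54, 14, 13, 20 → 9
40 → 35, 24, 14, 13, 20 → 5
35 → 24, 14, 13, 20 → 4
51 → 44, 24, 14, 13, 20 → 5
44 → 24, 14, 13, 20 → 4
58 → 24, 54, 14, 13, 20 → 5
24 → 14, 13, 20 → 3
54 → 14, 13, 20 → 3
14 → 13 → 1
13 → none → 0
20 → none → 0
Sum: 6 + 11 + 9 + 5 + 4 + 5 + 4 + 5 + 3 + 3 + 1 + 0 + 0 = 56

Inversions: 56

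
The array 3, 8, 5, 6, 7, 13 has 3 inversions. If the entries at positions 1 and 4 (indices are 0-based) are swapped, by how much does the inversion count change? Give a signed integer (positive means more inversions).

Positions 1 and 4 hold 8 and 7; after swapping, the array is [3, 7, 5, 6, 8, 13].
Count, for each position, how many later elements it exceeds:
3: 0
7: 2
5: 0
6: 0
8: 0
13: 0
Sum: 0 + 2 + 0 + 0 + 0 + 0 = 2
Change: 2 − 3 = -1

-1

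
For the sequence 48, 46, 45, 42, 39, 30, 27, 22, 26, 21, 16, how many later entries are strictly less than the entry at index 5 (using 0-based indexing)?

5 such elements

The element at index 5 is 30.
Elements after it: 27, 22, 26, 21, 16
Those smaller than 30: 27, 22, 26, 21, 16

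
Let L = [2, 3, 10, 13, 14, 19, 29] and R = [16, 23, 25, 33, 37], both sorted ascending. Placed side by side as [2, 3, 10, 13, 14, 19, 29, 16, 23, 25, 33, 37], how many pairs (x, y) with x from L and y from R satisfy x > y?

4 split inversions

For each element r of the right run, count left-run elements greater than r:
r = 16: 19, 29 → 2
r = 23: 29 → 1
r = 25: 29 → 1
r = 33: none → 0
r = 37: none → 0
Cross-inversions: 2 + 1 + 1 + 0 + 0 = 4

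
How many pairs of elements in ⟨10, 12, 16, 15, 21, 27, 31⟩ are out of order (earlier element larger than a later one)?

Element-by-element contributions:
10 → none → 0
12 → none → 0
16 → 15 → 1
15 → none → 0
21 → none → 0
27 → none → 0
31 → none → 0
Sum: 0 + 0 + 1 + 0 + 0 + 0 + 0 = 1

There is 1 inversion.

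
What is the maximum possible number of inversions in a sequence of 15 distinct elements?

105 inversions

The maximum occurs when the array is in strictly decreasing order: every one of the C(15, 2) pairs is inverted.
C(15, 2) = 15·14/2 = 105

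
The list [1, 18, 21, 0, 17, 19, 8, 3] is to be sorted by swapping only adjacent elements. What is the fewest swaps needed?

Each adjacent swap fixes exactly one inversion, so the minimum swap count equals the number of inversions.
Count inversions — for each element, later elements that are smaller:
1: 0 → 1
18: 0, 17, 8, 3 → 4
21: 0, 17, 19, 8, 3 → 5
0: none → 0
17: 8, 3 → 2
19: 8, 3 → 2
8: 3 → 1
3: none → 0
Total inversions: 1 + 4 + 5 + 0 + 2 + 2 + 1 + 0 = 15

15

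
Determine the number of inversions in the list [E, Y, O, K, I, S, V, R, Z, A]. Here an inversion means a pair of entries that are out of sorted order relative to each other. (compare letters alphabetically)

20

Element-by-element contributions:
E: 1
Y: 7
O: 3
K: 2
I: 1
S: 2
V: 2
R: 1
Z: 1
A: 0
Sum: 1 + 7 + 3 + 2 + 1 + 2 + 2 + 1 + 1 + 0 = 20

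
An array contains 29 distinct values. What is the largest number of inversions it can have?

406 inversions

A reversed (strictly descending) arrangement makes every pair an inversion, giving C(29, 2) inversions.
C(29, 2) = 29·28/2 = 406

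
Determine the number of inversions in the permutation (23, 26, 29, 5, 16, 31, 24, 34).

Inversions: 9

Element-by-element contributions:
23 → 5, 16 → 2
26 → 5, 16, 24 → 3
29 → 5, 16, 24 → 3
5 → none → 0
16 → none → 0
31 → 24 → 1
24 → none → 0
34 → none → 0
Sum: 2 + 3 + 3 + 0 + 0 + 1 + 0 + 0 = 9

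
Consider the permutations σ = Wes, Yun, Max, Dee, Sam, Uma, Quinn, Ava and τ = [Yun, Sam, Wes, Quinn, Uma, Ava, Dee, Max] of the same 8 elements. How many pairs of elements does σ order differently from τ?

12 discordant pairs

Assign each item its position (1..8) in the first ordering, then rewrite the second ordering as that position sequence:
positions: Wes→1, Yun→2, Max→3, Dee→4, Sam→5, Uma→6, Quinn→7, Ava→8
second ordering as positions: [2, 5, 1, 7, 6, 8, 4, 3]
Discordant pairs = inversions in this position sequence.
2: 1 → 1
5: 1, 4, 3 → 3
1: 0
7: 6, 4, 3 → 3
6: 4, 3 → 2
8: 4, 3 → 2
4: 3 → 1
3: 0
Total: 1 + 3 + 0 + 3 + 2 + 2 + 1 + 0 = 12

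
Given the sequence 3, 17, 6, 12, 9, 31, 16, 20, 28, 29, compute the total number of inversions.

There are 9 inversions.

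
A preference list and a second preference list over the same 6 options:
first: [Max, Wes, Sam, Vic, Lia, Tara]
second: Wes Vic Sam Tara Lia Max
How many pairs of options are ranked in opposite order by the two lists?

Pairs: 7

Assign each item its position (1..6) in the first ordering, then rewrite the second ordering as that position sequence:
positions: Max→1, Wes→2, Sam→3, Vic→4, Lia→5, Tara→6
second ordering as positions: [2, 4, 3, 6, 5, 1]
Discordant pairs = inversions in this position sequence.
2: 1 → 1
4: 3, 1 → 2
3: 1 → 1
6: 5, 1 → 2
5: 1 → 1
1: 0
Total: 1 + 2 + 1 + 2 + 1 + 0 = 7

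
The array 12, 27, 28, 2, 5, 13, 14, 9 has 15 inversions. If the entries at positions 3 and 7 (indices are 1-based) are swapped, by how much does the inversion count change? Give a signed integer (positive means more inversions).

-1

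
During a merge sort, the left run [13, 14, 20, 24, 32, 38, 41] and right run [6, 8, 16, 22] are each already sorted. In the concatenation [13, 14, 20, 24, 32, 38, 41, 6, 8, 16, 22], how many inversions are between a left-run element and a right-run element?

For each element r of the right run, count left-run elements greater than r:
r = 6: 13, 14, 20, 24, 32, 38, 41 → 7
r = 8: 13, 14, 20, 24, 32, 38, 41 → 7
r = 16: 20, 24, 32, 38, 41 → 5
r = 22: 24, 32, 38, 41 → 4
Cross-inversions: 7 + 7 + 5 + 4 = 23

23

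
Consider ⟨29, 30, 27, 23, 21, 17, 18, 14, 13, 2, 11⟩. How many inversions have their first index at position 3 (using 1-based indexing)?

The element at index 3 is 27.
Elements after it: 23, 21, 17, 18, 14, 13, 2, 11
Those smaller than 27: 23, 21, 17, 18, 14, 13, 2, 11

8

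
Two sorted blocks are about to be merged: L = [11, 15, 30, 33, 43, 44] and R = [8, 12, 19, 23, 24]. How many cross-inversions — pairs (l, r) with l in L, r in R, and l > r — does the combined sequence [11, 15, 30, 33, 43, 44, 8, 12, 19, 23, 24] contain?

Count, for every r in R, how many entries of L exceed r:
r = 8: 11, 15, 30, 33, 43, 44 → 6
r = 12: 15, 30, 33, 43, 44 → 5
r = 19: 30, 33, 43, 44 → 4
r = 23: 30, 33, 43, 44 → 4
r = 24: 30, 33, 43, 44 → 4
Cross-inversions: 6 + 5 + 4 + 4 + 4 = 23

23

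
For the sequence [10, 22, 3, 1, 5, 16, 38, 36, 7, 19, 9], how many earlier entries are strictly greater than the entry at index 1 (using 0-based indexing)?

The element at index 1 is 22.
Elements before it: 10
None of them are larger than 22.

0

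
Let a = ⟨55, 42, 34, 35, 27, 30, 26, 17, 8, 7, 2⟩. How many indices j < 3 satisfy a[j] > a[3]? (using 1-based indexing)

2

The element at index 3 is 34.
Elements before it: 55, 42
Those larger than 34: 55, 42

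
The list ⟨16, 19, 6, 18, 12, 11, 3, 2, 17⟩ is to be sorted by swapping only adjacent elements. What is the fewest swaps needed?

25

Minimum adjacent swaps = number of inversions (each swap of adjacent out-of-order elements removes one inversion and no swap can remove more).
Count inversions — for each element, later elements that are smaller:
16: 6, 12, 11, 3, 2 → 5
19: 6, 18, 12, 11, 3, 2, 17 → 7
6: 3, 2 → 2
18: 12, 11, 3, 2, 17 → 5
12: 11, 3, 2 → 3
11: 3, 2 → 2
3: 2 → 1
2: none → 0
17: none → 0
Total inversions: 5 + 7 + 2 + 5 + 3 + 2 + 1 + 0 + 0 = 25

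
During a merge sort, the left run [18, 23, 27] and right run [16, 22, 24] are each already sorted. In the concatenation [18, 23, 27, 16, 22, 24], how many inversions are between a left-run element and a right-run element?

There are 6 cross-inversions.

For each element r of the right run, count left-run elements greater than r:
r = 16: 18, 23, 27 → 3
r = 22: 23, 27 → 2
r = 24: 27 → 1
Cross-inversions: 3 + 2 + 1 = 6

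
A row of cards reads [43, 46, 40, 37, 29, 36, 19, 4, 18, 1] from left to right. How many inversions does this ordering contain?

42

For each element, count later entries that are smaller:
43 → 40, 37, 29, 36, 19, 4, 18, 1 → 8
46 → 40, 37, 29, 36, 19, 4, 18, 1 → 8
40 → 37, 29, 36, 19, 4, 18, 1 → 7
37 → 29, 36, 19, 4, 18, 1 → 6
29 → 19, 4, 18, 1 → 4
36 → 19, 4, 18, 1 → 4
19 → 4, 18, 1 → 3
4 → 1 → 1
18 → 1 → 1
1 → none → 0
Sum: 8 + 8 + 7 + 6 + 4 + 4 + 3 + 1 + 1 + 0 = 42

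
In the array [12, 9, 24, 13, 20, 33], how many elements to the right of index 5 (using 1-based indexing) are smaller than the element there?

The element at index 5 is 20.
Elements after it: 33
None of them are smaller than 20.

0 such elements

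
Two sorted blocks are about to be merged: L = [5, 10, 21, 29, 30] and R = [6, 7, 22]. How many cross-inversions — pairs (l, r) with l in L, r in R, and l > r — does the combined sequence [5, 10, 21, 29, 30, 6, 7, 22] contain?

Split inversions: 10

For each element r of the right run, count left-run elements greater than r:
r = 6: 10, 21, 29, 30 → 4
r = 7: 10, 21, 29, 30 → 4
r = 22: 29, 30 → 2
Cross-inversions: 4 + 4 + 2 = 10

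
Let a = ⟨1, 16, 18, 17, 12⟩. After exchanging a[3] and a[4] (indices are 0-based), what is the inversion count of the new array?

3

Positions 3 and 4 hold 17 and 12; after swapping, the array is [1, 16, 18, 12, 17].
For each element, count later entries that are smaller:
1 → none → 0
16 → 12 → 1
18 → 12, 17 → 2
12 → none → 0
17 → none → 0
Sum: 0 + 1 + 2 + 0 + 0 = 3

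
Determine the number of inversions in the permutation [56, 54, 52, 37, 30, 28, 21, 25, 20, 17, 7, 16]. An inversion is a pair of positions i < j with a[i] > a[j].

For each element, count later entries that are smaller:
56: 11
54: 10
52: 9
37: 8
30: 7
28: 6
21: 4
25: 4
20: 3
17: 2
7: 0
16: 0
Sum: 11 + 10 + 9 + 8 + 7 + 6 + 4 + 4 + 3 + 2 + 0 + 0 = 64

64 inversions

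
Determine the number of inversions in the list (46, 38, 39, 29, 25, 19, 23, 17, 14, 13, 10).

Count, for each position, how many later elements it exceeds:
46 → 38, 39, 29, 25, 19, 23, 17, 14, 13, 10 → 10
38 → 29, 25, 19, 23, 17, 14, 13, 10 → 8
39 → 29, 25, 19, 23, 17, 14, 13, 10 → 8
29 → 25, 19, 23, 17, 14, 13, 10 → 7
25 → 19, 23, 17, 14, 13, 10 → 6
19 → 17, 14, 13, 10 → 4
23 → 17, 14, 13, 10 → 4
17 → 14, 13, 10 → 3
14 → 13, 10 → 2
13 → 10 → 1
10 → none → 0
Sum: 10 + 8 + 8 + 7 + 6 + 4 + 4 + 3 + 2 + 1 + 0 = 53

53 inversions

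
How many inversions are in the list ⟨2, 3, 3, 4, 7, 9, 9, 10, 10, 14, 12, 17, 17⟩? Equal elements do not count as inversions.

For each element, count later entries that are smaller:
2: 0
3: 0
3: 0
4: 0
7: 0
9: 0
9: 0
10: 0
10: 0
14: 1
12: 0
17: 0
17: 0
Sum: 0 + 0 + 0 + 0 + 0 + 0 + 0 + 0 + 0 + 1 + 0 + 0 + 0 = 1

1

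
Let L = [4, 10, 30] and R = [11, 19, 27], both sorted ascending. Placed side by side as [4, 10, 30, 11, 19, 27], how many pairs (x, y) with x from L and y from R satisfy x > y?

Take each right-half value and tally the left-half values above it:
r = 11: 30 → 1
r = 19: 30 → 1
r = 27: 30 → 1
Cross-inversions: 1 + 1 + 1 = 3

Cross-inversions: 3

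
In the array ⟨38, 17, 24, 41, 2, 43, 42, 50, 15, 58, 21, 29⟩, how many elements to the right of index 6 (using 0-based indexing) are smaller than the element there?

3

The element at index 6 is 42.
Elements after it: 50, 15, 58, 21, 29
Those smaller than 42: 15, 21, 29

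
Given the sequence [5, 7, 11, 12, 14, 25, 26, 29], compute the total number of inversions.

0

Element-by-element contributions:
5: 0
7: 0
11: 0
12: 0
14: 0
25: 0
26: 0
29: 0
Sum: 0 + 0 + 0 + 0 + 0 + 0 + 0 + 0 = 0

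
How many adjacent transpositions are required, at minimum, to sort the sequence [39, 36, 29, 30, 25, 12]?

14 adjacent swaps

Each adjacent swap fixes exactly one inversion, so the minimum swap count equals the number of inversions.
Count inversions — for each element, later elements that are smaller:
39: 36, 29, 30, 25, 12 → 5
36: 29, 30, 25, 12 → 4
29: 25, 12 → 2
30: 25, 12 → 2
25: 12 → 1
12: none → 0
Total inversions: 5 + 4 + 2 + 2 + 1 + 0 = 14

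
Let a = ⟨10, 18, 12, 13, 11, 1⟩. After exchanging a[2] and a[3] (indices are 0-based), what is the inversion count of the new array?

Positions 2 and 3 hold 12 and 13; after swapping, the array is [10, 18, 13, 12, 11, 1].
For each element, count later entries that are smaller:
10 → 1 → 1
18 → 13, 12, 11, 1 → 4
13 → 12, 11, 1 → 3
12 → 11, 1 → 2
11 → 1 → 1
1 → none → 0
Sum: 1 + 4 + 3 + 2 + 1 + 0 = 11

11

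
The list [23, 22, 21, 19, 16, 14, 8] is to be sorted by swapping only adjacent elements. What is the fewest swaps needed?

21

The minimum number of adjacent swaps to sort an array equals its inversion count, since every such swap removes exactly one inversion.
Count inversions — for each element, later elements that are smaller:
23: 22, 21, 19, 16, 14, 8 → 6
22: 21, 19, 16, 14, 8 → 5
21: 19, 16, 14, 8 → 4
19: 16, 14, 8 → 3
16: 14, 8 → 2
14: 8 → 1
8: none → 0
Total inversions: 6 + 5 + 4 + 3 + 2 + 1 + 0 = 21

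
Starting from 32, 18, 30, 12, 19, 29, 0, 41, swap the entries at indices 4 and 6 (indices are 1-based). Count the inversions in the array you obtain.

18 inversions

Positions 4 and 6 hold 12 and 29; after swapping, the array is [32, 18, 30, 29, 19, 12, 0, 41].
Sweep left to right; for each value list the smaller values that follow it:
32 → 18, 30, 29, 19, 12, 0 → 6
18 → 12, 0 → 2
30 → 29, 19, 12, 0 → 4
29 → 19, 12, 0 → 3
19 → 12, 0 → 2
12 → 0 → 1
0 → none → 0
41 → none → 0
Sum: 6 + 2 + 4 + 3 + 2 + 1 + 0 + 0 = 18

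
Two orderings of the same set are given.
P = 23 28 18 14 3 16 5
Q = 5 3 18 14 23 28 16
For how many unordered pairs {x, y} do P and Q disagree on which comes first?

14

Assign each item its position (1..7) in the first ordering, then rewrite the second ordering as that position sequence:
positions: 23→1, 28→2, 18→3, 14→4, 3→5, 16→6, 5→7
second ordering as positions: [7, 5, 3, 4, 1, 2, 6]
Discordant pairs = inversions in this position sequence.
7: 5, 3, 4, 1, 2, 6 → 6
5: 3, 4, 1, 2 → 4
3: 1, 2 → 2
4: 1, 2 → 2
1: 0
2: 0
6: 0
Total: 6 + 4 + 2 + 2 + 0 + 0 + 0 = 14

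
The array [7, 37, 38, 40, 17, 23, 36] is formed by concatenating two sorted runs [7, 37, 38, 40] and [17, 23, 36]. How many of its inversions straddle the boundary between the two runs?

Count, for every r in R, how many entries of L exceed r:
r = 17: 37, 38, 40 → 3
r = 23: 37, 38, 40 → 3
r = 36: 37, 38, 40 → 3
Cross-inversions: 3 + 3 + 3 = 9

9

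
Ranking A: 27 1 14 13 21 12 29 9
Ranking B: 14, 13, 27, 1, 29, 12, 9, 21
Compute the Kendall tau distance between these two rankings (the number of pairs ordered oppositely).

There are 8 discordant pairs.

Assign each item its position (1..8) in the first ordering, then rewrite the second ordering as that position sequence:
positions: 27→1, 1→2, 14→3, 13→4, 21→5, 12→6, 29→7, 9→8
second ordering as positions: [3, 4, 1, 2, 7, 6, 8, 5]
Discordant pairs = inversions in this position sequence.
3: 1, 2 → 2
4: 1, 2 → 2
1: 0
2: 0
7: 6, 5 → 2
6: 5 → 1
8: 5 → 1
5: 0
Total: 2 + 2 + 0 + 0 + 2 + 1 + 1 + 0 = 8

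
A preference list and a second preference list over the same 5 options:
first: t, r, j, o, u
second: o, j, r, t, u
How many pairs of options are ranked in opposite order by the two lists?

6 pairs

Assign each item its position (1..5) in the first ordering, then rewrite the second ordering as that position sequence:
positions: t→1, r→2, j→3, o→4, u→5
second ordering as positions: [4, 3, 2, 1, 5]
Discordant pairs = inversions in this position sequence.
4: 3, 2, 1 → 3
3: 2, 1 → 2
2: 1 → 1
1: 0
5: 0
Total: 3 + 2 + 1 + 0 + 0 = 6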